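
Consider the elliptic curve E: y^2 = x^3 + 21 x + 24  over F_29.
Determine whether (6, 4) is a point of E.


Check whether y^2 = x^3 + 21 x + 24 (mod 29) for (x, y) = (6, 4).
LHS: y^2 = 4^2 mod 29 = 16
RHS: x^3 + 21 x + 24 = 6^3 + 21*6 + 24 mod 29 = 18
LHS != RHS

No, not on the curve


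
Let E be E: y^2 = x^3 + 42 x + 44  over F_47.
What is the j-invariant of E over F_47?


Delta = -16(4 a^3 + 27 b^2) mod 47 = 23
-1728 * (4 a)^3 = -1728 * (4*42)^3 mod 47 = 31
j = 31 * 23^(-1) mod 47 = 32

j = 32 (mod 47)


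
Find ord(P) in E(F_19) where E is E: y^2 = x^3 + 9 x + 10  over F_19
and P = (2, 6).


Compute successive multiples of P until we hit O:
  1P = (2, 6)
  2P = (5, 3)
  3P = (13, 5)
  4P = (15, 9)
  5P = (7, 6)
  6P = (10, 13)
  7P = (14, 12)
  8P = (8, 10)
  ... (continuing to 22P)
  22P = O

ord(P) = 22


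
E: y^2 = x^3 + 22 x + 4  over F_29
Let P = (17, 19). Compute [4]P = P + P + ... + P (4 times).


k = 4 = 100_2 (binary, LSB first: 001)
Double-and-add from P = (17, 19):
  bit 0 = 0: acc unchanged = O
  bit 1 = 0: acc unchanged = O
  bit 2 = 1: acc = O + (17, 19) = (17, 19)

4P = (17, 19)


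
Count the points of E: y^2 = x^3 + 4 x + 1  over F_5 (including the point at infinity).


For each x in F_5, count y with y^2 = x^3 + 4 x + 1 mod 5:
  x = 0: RHS = 1, y in [1, 4]  -> 2 point(s)
  x = 1: RHS = 1, y in [1, 4]  -> 2 point(s)
  x = 3: RHS = 0, y in [0]  -> 1 point(s)
  x = 4: RHS = 1, y in [1, 4]  -> 2 point(s)
Affine points: 7. Add the point at infinity: total = 8.

#E(F_5) = 8


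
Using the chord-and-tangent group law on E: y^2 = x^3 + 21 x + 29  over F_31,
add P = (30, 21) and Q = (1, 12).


P != Q, so use the chord formula.
s = (y2 - y1) / (x2 - x1) = (22) / (2) mod 31 = 11
x3 = s^2 - x1 - x2 mod 31 = 11^2 - 30 - 1 = 28
y3 = s (x1 - x3) - y1 mod 31 = 11 * (30 - 28) - 21 = 1

P + Q = (28, 1)


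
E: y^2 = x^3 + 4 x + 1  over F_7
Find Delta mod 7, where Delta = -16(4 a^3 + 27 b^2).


4 a^3 + 27 b^2 = 4*4^3 + 27*1^2 = 256 + 27 = 283
Delta = -16 * (283) = -4528
Delta mod 7 = 1

Delta = 1 (mod 7)


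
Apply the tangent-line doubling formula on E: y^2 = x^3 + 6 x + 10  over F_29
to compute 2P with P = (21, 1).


Doubling: s = (3 x1^2 + a) / (2 y1)
s = (3*21^2 + 6) / (2*1) mod 29 = 12
x3 = s^2 - 2 x1 mod 29 = 12^2 - 2*21 = 15
y3 = s (x1 - x3) - y1 mod 29 = 12 * (21 - 15) - 1 = 13

2P = (15, 13)


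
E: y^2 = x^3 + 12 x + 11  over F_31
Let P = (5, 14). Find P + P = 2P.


Doubling: s = (3 x1^2 + a) / (2 y1)
s = (3*5^2 + 12) / (2*14) mod 31 = 2
x3 = s^2 - 2 x1 mod 31 = 2^2 - 2*5 = 25
y3 = s (x1 - x3) - y1 mod 31 = 2 * (5 - 25) - 14 = 8

2P = (25, 8)


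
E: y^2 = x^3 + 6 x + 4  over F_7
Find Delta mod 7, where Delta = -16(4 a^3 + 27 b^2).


4 a^3 + 27 b^2 = 4*6^3 + 27*4^2 = 864 + 432 = 1296
Delta = -16 * (1296) = -20736
Delta mod 7 = 5

Delta = 5 (mod 7)


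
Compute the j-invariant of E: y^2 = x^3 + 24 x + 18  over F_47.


Delta = -16(4 a^3 + 27 b^2) mod 47 = 37
-1728 * (4 a)^3 = -1728 * (4*24)^3 mod 47 = 41
j = 41 * 37^(-1) mod 47 = 10

j = 10 (mod 47)


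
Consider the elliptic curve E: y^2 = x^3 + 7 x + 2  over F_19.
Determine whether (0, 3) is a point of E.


Check whether y^2 = x^3 + 7 x + 2 (mod 19) for (x, y) = (0, 3).
LHS: y^2 = 3^2 mod 19 = 9
RHS: x^3 + 7 x + 2 = 0^3 + 7*0 + 2 mod 19 = 2
LHS != RHS

No, not on the curve


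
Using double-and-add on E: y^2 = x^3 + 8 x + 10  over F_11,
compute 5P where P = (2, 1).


k = 5 = 101_2 (binary, LSB first: 101)
Double-and-add from P = (2, 1):
  bit 0 = 1: acc = O + (2, 1) = (2, 1)
  bit 1 = 0: acc unchanged = (2, 1)
  bit 2 = 1: acc = (2, 1) + (10, 10) = (8, 6)

5P = (8, 6)


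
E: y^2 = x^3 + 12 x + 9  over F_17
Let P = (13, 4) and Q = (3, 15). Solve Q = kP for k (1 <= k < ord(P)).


Enumerate multiples of P until we hit Q = (3, 15):
  1P = (13, 4)
  2P = (9, 9)
  3P = (4, 6)
  4P = (16, 8)
  5P = (3, 15)
Match found at i = 5.

k = 5


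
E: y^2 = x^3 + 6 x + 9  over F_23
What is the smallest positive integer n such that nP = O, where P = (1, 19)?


Compute successive multiples of P until we hit O:
  1P = (1, 19)
  2P = (14, 10)
  3P = (21, 9)
  4P = (7, 7)
  5P = (19, 17)
  6P = (5, 7)
  7P = (3, 10)
  8P = (22, 18)
  ... (continuing to 27P)
  27P = O

ord(P) = 27


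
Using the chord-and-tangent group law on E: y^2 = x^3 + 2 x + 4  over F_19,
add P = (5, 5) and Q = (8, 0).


P != Q, so use the chord formula.
s = (y2 - y1) / (x2 - x1) = (14) / (3) mod 19 = 11
x3 = s^2 - x1 - x2 mod 19 = 11^2 - 5 - 8 = 13
y3 = s (x1 - x3) - y1 mod 19 = 11 * (5 - 13) - 5 = 2

P + Q = (13, 2)


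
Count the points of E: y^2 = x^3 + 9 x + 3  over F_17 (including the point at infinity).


For each x in F_17, count y with y^2 = x^3 + 9 x + 3 mod 17:
  x = 1: RHS = 13, y in [8, 9]  -> 2 point(s)
  x = 4: RHS = 1, y in [1, 16]  -> 2 point(s)
  x = 6: RHS = 1, y in [1, 16]  -> 2 point(s)
  x = 7: RHS = 1, y in [1, 16]  -> 2 point(s)
  x = 8: RHS = 9, y in [3, 14]  -> 2 point(s)
  x = 14: RHS = 0, y in [0]  -> 1 point(s)
Affine points: 11. Add the point at infinity: total = 12.

#E(F_17) = 12


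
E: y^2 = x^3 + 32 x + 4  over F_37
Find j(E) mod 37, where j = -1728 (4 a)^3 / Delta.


Delta = -16(4 a^3 + 27 b^2) mod 37 = 15
-1728 * (4 a)^3 = -1728 * (4*32)^3 mod 37 = 23
j = 23 * 15^(-1) mod 37 = 4

j = 4 (mod 37)


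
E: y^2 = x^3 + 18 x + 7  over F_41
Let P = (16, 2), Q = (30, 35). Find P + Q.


P != Q, so use the chord formula.
s = (y2 - y1) / (x2 - x1) = (33) / (14) mod 41 = 17
x3 = s^2 - x1 - x2 mod 41 = 17^2 - 16 - 30 = 38
y3 = s (x1 - x3) - y1 mod 41 = 17 * (16 - 38) - 2 = 34

P + Q = (38, 34)


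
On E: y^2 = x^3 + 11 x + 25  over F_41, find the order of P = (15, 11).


Compute successive multiples of P until we hit O:
  1P = (15, 11)
  2P = (1, 23)
  3P = (9, 19)
  4P = (37, 32)
  5P = (21, 28)
  6P = (21, 13)
  7P = (37, 9)
  8P = (9, 22)
  ... (continuing to 11P)
  11P = O

ord(P) = 11


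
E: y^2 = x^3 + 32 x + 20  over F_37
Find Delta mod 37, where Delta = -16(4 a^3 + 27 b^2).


4 a^3 + 27 b^2 = 4*32^3 + 27*20^2 = 131072 + 10800 = 141872
Delta = -16 * (141872) = -2269952
Delta mod 37 = 35

Delta = 35 (mod 37)


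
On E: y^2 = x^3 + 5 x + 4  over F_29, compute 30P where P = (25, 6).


k = 30 = 11110_2 (binary, LSB first: 01111)
Double-and-add from P = (25, 6):
  bit 0 = 0: acc unchanged = O
  bit 1 = 1: acc = O + (12, 20) = (12, 20)
  bit 2 = 1: acc = (12, 20) + (0, 27) = (26, 22)
  bit 3 = 1: acc = (26, 22) + (7, 18) = (24, 12)
  bit 4 = 1: acc = (24, 12) + (16, 2) = (25, 23)

30P = (25, 23)


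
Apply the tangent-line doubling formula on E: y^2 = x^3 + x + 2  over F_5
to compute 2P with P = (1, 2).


Doubling: s = (3 x1^2 + a) / (2 y1)
s = (3*1^2 + 1) / (2*2) mod 5 = 1
x3 = s^2 - 2 x1 mod 5 = 1^2 - 2*1 = 4
y3 = s (x1 - x3) - y1 mod 5 = 1 * (1 - 4) - 2 = 0

2P = (4, 0)


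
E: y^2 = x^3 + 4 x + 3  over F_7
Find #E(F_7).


For each x in F_7, count y with y^2 = x^3 + 4 x + 3 mod 7:
  x = 1: RHS = 1, y in [1, 6]  -> 2 point(s)
  x = 3: RHS = 0, y in [0]  -> 1 point(s)
  x = 5: RHS = 1, y in [1, 6]  -> 2 point(s)
Affine points: 5. Add the point at infinity: total = 6.

#E(F_7) = 6


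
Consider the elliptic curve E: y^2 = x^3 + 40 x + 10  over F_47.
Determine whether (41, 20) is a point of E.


Check whether y^2 = x^3 + 40 x + 10 (mod 47) for (x, y) = (41, 20).
LHS: y^2 = 20^2 mod 47 = 24
RHS: x^3 + 40 x + 10 = 41^3 + 40*41 + 10 mod 47 = 24
LHS = RHS

Yes, on the curve


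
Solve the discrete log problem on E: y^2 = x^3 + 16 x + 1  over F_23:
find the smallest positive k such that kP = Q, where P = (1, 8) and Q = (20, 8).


Enumerate multiples of P until we hit Q = (20, 8):
  1P = (1, 8)
  2P = (11, 6)
  3P = (0, 1)
  4P = (2, 8)
  5P = (20, 15)
  6P = (18, 16)
  7P = (16, 12)
  8P = (12, 9)
  9P = (14, 18)
  10P = (9, 0)
  11P = (14, 5)
  12P = (12, 14)
  13P = (16, 11)
  14P = (18, 7)
  15P = (20, 8)
Match found at i = 15.

k = 15


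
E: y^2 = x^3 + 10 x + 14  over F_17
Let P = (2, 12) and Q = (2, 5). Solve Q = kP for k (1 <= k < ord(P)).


Enumerate multiples of P until we hit Q = (2, 5):
  1P = (2, 12)
  2P = (9, 0)
  3P = (2, 5)
Match found at i = 3.

k = 3


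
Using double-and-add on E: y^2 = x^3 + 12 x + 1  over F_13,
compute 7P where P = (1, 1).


k = 7 = 111_2 (binary, LSB first: 111)
Double-and-add from P = (1, 1):
  bit 0 = 1: acc = O + (1, 1) = (1, 1)
  bit 1 = 1: acc = (1, 1) + (12, 1) = (0, 12)
  bit 2 = 1: acc = (0, 12) + (3, 8) = (6, 9)

7P = (6, 9)


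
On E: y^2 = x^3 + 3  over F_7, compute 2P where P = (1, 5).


Doubling: s = (3 x1^2 + a) / (2 y1)
s = (3*1^2 + 0) / (2*5) mod 7 = 1
x3 = s^2 - 2 x1 mod 7 = 1^2 - 2*1 = 6
y3 = s (x1 - x3) - y1 mod 7 = 1 * (1 - 6) - 5 = 4

2P = (6, 4)


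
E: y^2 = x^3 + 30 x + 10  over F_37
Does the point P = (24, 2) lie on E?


Check whether y^2 = x^3 + 30 x + 10 (mod 37) for (x, y) = (24, 2).
LHS: y^2 = 2^2 mod 37 = 4
RHS: x^3 + 30 x + 10 = 24^3 + 30*24 + 10 mod 37 = 13
LHS != RHS

No, not on the curve


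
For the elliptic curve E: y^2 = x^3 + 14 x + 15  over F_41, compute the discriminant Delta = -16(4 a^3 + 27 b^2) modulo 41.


4 a^3 + 27 b^2 = 4*14^3 + 27*15^2 = 10976 + 6075 = 17051
Delta = -16 * (17051) = -272816
Delta mod 41 = 39

Delta = 39 (mod 41)


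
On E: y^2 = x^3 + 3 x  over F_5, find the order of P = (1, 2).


Compute successive multiples of P until we hit O:
  1P = (1, 2)
  2P = (4, 1)
  3P = (4, 4)
  4P = (1, 3)
  5P = O

ord(P) = 5


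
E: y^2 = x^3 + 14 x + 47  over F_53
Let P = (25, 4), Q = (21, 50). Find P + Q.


P != Q, so use the chord formula.
s = (y2 - y1) / (x2 - x1) = (46) / (49) mod 53 = 15
x3 = s^2 - x1 - x2 mod 53 = 15^2 - 25 - 21 = 20
y3 = s (x1 - x3) - y1 mod 53 = 15 * (25 - 20) - 4 = 18

P + Q = (20, 18)


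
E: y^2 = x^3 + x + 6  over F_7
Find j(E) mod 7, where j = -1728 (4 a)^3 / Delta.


Delta = -16(4 a^3 + 27 b^2) mod 7 = 1
-1728 * (4 a)^3 = -1728 * (4*1)^3 mod 7 = 1
j = 1 * 1^(-1) mod 7 = 1

j = 1 (mod 7)


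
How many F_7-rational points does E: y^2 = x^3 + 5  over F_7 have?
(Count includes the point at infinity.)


For each x in F_7, count y with y^2 = x^3 + 0 x + 5 mod 7:
  x = 3: RHS = 4, y in [2, 5]  -> 2 point(s)
  x = 5: RHS = 4, y in [2, 5]  -> 2 point(s)
  x = 6: RHS = 4, y in [2, 5]  -> 2 point(s)
Affine points: 6. Add the point at infinity: total = 7.

#E(F_7) = 7


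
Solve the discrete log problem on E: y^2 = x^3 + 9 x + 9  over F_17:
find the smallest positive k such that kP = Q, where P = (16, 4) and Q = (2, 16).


Enumerate multiples of P until we hit Q = (2, 16):
  1P = (16, 4)
  2P = (0, 3)
  3P = (2, 16)
Match found at i = 3.

k = 3


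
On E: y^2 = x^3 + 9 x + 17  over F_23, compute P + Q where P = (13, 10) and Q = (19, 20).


P != Q, so use the chord formula.
s = (y2 - y1) / (x2 - x1) = (10) / (6) mod 23 = 17
x3 = s^2 - x1 - x2 mod 23 = 17^2 - 13 - 19 = 4
y3 = s (x1 - x3) - y1 mod 23 = 17 * (13 - 4) - 10 = 5

P + Q = (4, 5)


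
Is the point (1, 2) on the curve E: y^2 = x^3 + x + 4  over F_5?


Check whether y^2 = x^3 + 1 x + 4 (mod 5) for (x, y) = (1, 2).
LHS: y^2 = 2^2 mod 5 = 4
RHS: x^3 + 1 x + 4 = 1^3 + 1*1 + 4 mod 5 = 1
LHS != RHS

No, not on the curve


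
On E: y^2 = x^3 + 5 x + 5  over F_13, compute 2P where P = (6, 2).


Doubling: s = (3 x1^2 + a) / (2 y1)
s = (3*6^2 + 5) / (2*2) mod 13 = 12
x3 = s^2 - 2 x1 mod 13 = 12^2 - 2*6 = 2
y3 = s (x1 - x3) - y1 mod 13 = 12 * (6 - 2) - 2 = 7

2P = (2, 7)


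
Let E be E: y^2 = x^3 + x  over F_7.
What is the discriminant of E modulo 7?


4 a^3 + 27 b^2 = 4*1^3 + 27*0^2 = 4 + 0 = 4
Delta = -16 * (4) = -64
Delta mod 7 = 6

Delta = 6 (mod 7)


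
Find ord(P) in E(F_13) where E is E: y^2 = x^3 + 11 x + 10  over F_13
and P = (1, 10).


Compute successive multiples of P until we hit O:
  1P = (1, 10)
  2P = (2, 1)
  3P = (0, 7)
  4P = (8, 8)
  5P = (7, 1)
  6P = (4, 1)
  7P = (4, 12)
  8P = (7, 12)
  ... (continuing to 13P)
  13P = O

ord(P) = 13


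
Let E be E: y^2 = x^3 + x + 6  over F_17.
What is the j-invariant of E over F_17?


Delta = -16(4 a^3 + 27 b^2) mod 17 = 7
-1728 * (4 a)^3 = -1728 * (4*1)^3 mod 17 = 10
j = 10 * 7^(-1) mod 17 = 16

j = 16 (mod 17)


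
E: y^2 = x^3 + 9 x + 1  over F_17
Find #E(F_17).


For each x in F_17, count y with y^2 = x^3 + 9 x + 1 mod 17:
  x = 0: RHS = 1, y in [1, 16]  -> 2 point(s)
  x = 3: RHS = 4, y in [2, 15]  -> 2 point(s)
  x = 4: RHS = 16, y in [4, 13]  -> 2 point(s)
  x = 5: RHS = 1, y in [1, 16]  -> 2 point(s)
  x = 6: RHS = 16, y in [4, 13]  -> 2 point(s)
  x = 7: RHS = 16, y in [4, 13]  -> 2 point(s)
  x = 12: RHS = 1, y in [1, 16]  -> 2 point(s)
  x = 14: RHS = 15, y in [7, 10]  -> 2 point(s)
  x = 15: RHS = 9, y in [3, 14]  -> 2 point(s)
  x = 16: RHS = 8, y in [5, 12]  -> 2 point(s)
Affine points: 20. Add the point at infinity: total = 21.

#E(F_17) = 21


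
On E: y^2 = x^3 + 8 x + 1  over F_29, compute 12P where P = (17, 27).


k = 12 = 1100_2 (binary, LSB first: 0011)
Double-and-add from P = (17, 27):
  bit 0 = 0: acc unchanged = O
  bit 1 = 0: acc unchanged = O
  bit 2 = 1: acc = O + (0, 28) = (0, 28)
  bit 3 = 1: acc = (0, 28) + (16, 7) = (6, 27)

12P = (6, 27)


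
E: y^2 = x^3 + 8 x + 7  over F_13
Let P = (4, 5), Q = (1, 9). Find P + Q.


P != Q, so use the chord formula.
s = (y2 - y1) / (x2 - x1) = (4) / (10) mod 13 = 3
x3 = s^2 - x1 - x2 mod 13 = 3^2 - 4 - 1 = 4
y3 = s (x1 - x3) - y1 mod 13 = 3 * (4 - 4) - 5 = 8

P + Q = (4, 8)


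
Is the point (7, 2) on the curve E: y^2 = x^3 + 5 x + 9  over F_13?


Check whether y^2 = x^3 + 5 x + 9 (mod 13) for (x, y) = (7, 2).
LHS: y^2 = 2^2 mod 13 = 4
RHS: x^3 + 5 x + 9 = 7^3 + 5*7 + 9 mod 13 = 10
LHS != RHS

No, not on the curve


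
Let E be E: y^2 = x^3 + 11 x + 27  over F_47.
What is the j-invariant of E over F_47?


Delta = -16(4 a^3 + 27 b^2) mod 47 = 46
-1728 * (4 a)^3 = -1728 * (4*11)^3 mod 47 = 32
j = 32 * 46^(-1) mod 47 = 15

j = 15 (mod 47)


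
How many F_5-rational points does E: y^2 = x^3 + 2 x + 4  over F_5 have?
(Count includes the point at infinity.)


For each x in F_5, count y with y^2 = x^3 + 2 x + 4 mod 5:
  x = 0: RHS = 4, y in [2, 3]  -> 2 point(s)
  x = 2: RHS = 1, y in [1, 4]  -> 2 point(s)
  x = 4: RHS = 1, y in [1, 4]  -> 2 point(s)
Affine points: 6. Add the point at infinity: total = 7.

#E(F_5) = 7


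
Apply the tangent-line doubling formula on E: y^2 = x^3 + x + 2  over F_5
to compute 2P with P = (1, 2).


Doubling: s = (3 x1^2 + a) / (2 y1)
s = (3*1^2 + 1) / (2*2) mod 5 = 1
x3 = s^2 - 2 x1 mod 5 = 1^2 - 2*1 = 4
y3 = s (x1 - x3) - y1 mod 5 = 1 * (1 - 4) - 2 = 0

2P = (4, 0)


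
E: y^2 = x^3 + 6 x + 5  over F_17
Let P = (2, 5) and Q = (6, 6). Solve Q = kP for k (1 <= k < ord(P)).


Enumerate multiples of P until we hit Q = (6, 6):
  1P = (2, 5)
  2P = (4, 5)
  3P = (11, 12)
  4P = (13, 11)
  5P = (3, 13)
  6P = (8, 15)
  7P = (6, 11)
  8P = (7, 13)
  9P = (16, 10)
  10P = (15, 11)
  11P = (15, 6)
  12P = (16, 7)
  13P = (7, 4)
  14P = (6, 6)
Match found at i = 14.

k = 14


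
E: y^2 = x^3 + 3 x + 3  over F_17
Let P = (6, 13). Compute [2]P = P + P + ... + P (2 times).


k = 2 = 10_2 (binary, LSB first: 01)
Double-and-add from P = (6, 13):
  bit 0 = 0: acc unchanged = O
  bit 1 = 1: acc = O + (6, 4) = (6, 4)

2P = (6, 4)


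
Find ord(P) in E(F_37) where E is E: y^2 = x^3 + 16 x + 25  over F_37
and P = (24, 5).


Compute successive multiples of P until we hit O:
  1P = (24, 5)
  2P = (17, 17)
  3P = (8, 31)
  4P = (14, 25)
  5P = (3, 27)
  6P = (9, 11)
  7P = (16, 14)
  8P = (0, 5)
  ... (continuing to 41P)
  41P = O

ord(P) = 41


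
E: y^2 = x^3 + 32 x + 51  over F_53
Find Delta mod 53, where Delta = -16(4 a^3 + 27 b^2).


4 a^3 + 27 b^2 = 4*32^3 + 27*51^2 = 131072 + 70227 = 201299
Delta = -16 * (201299) = -3220784
Delta mod 53 = 26

Delta = 26 (mod 53)


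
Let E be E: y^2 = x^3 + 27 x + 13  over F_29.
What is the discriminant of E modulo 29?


4 a^3 + 27 b^2 = 4*27^3 + 27*13^2 = 78732 + 4563 = 83295
Delta = -16 * (83295) = -1332720
Delta mod 29 = 4

Delta = 4 (mod 29)


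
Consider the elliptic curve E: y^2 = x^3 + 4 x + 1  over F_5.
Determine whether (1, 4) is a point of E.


Check whether y^2 = x^3 + 4 x + 1 (mod 5) for (x, y) = (1, 4).
LHS: y^2 = 4^2 mod 5 = 1
RHS: x^3 + 4 x + 1 = 1^3 + 4*1 + 1 mod 5 = 1
LHS = RHS

Yes, on the curve


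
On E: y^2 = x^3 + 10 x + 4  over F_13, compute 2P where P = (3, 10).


Doubling: s = (3 x1^2 + a) / (2 y1)
s = (3*3^2 + 10) / (2*10) mod 13 = 9
x3 = s^2 - 2 x1 mod 13 = 9^2 - 2*3 = 10
y3 = s (x1 - x3) - y1 mod 13 = 9 * (3 - 10) - 10 = 5

2P = (10, 5)


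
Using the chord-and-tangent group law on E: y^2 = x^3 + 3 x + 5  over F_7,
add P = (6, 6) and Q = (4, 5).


P != Q, so use the chord formula.
s = (y2 - y1) / (x2 - x1) = (6) / (5) mod 7 = 4
x3 = s^2 - x1 - x2 mod 7 = 4^2 - 6 - 4 = 6
y3 = s (x1 - x3) - y1 mod 7 = 4 * (6 - 6) - 6 = 1

P + Q = (6, 1)


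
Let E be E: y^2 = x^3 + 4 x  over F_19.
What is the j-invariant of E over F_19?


Delta = -16(4 a^3 + 27 b^2) mod 19 = 8
-1728 * (4 a)^3 = -1728 * (4*4)^3 mod 19 = 11
j = 11 * 8^(-1) mod 19 = 18

j = 18 (mod 19)


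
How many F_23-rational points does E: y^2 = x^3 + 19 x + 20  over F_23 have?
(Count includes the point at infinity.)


For each x in F_23, count y with y^2 = x^3 + 19 x + 20 mod 23:
  x = 3: RHS = 12, y in [9, 14]  -> 2 point(s)
  x = 7: RHS = 13, y in [6, 17]  -> 2 point(s)
  x = 9: RHS = 0, y in [0]  -> 1 point(s)
  x = 13: RHS = 3, y in [7, 16]  -> 2 point(s)
  x = 15: RHS = 0, y in [0]  -> 1 point(s)
  x = 16: RHS = 4, y in [2, 21]  -> 2 point(s)
  x = 17: RHS = 12, y in [9, 14]  -> 2 point(s)
  x = 19: RHS = 18, y in [8, 15]  -> 2 point(s)
  x = 22: RHS = 0, y in [0]  -> 1 point(s)
Affine points: 15. Add the point at infinity: total = 16.

#E(F_23) = 16


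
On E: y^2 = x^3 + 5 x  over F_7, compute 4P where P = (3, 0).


k = 4 = 100_2 (binary, LSB first: 001)
Double-and-add from P = (3, 0):
  bit 0 = 0: acc unchanged = O
  bit 1 = 0: acc unchanged = O
  bit 2 = 1: acc = O + O = O

4P = O


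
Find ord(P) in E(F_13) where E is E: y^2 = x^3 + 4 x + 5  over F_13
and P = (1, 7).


Compute successive multiples of P until we hit O:
  1P = (1, 7)
  2P = (8, 9)
  3P = (7, 8)
  4P = (9, 9)
  5P = (12, 0)
  6P = (9, 4)
  7P = (7, 5)
  8P = (8, 4)
  ... (continuing to 10P)
  10P = O

ord(P) = 10


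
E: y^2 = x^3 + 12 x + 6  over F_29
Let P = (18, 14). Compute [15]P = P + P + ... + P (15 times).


k = 15 = 1111_2 (binary, LSB first: 1111)
Double-and-add from P = (18, 14):
  bit 0 = 1: acc = O + (18, 14) = (18, 14)
  bit 1 = 1: acc = (18, 14) + (26, 28) = (8, 18)
  bit 2 = 1: acc = (8, 18) + (2, 26) = (24, 13)
  bit 3 = 1: acc = (24, 13) + (12, 14) = (21, 23)

15P = (21, 23)


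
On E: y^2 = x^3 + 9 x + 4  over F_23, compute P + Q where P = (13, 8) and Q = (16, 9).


P != Q, so use the chord formula.
s = (y2 - y1) / (x2 - x1) = (1) / (3) mod 23 = 8
x3 = s^2 - x1 - x2 mod 23 = 8^2 - 13 - 16 = 12
y3 = s (x1 - x3) - y1 mod 23 = 8 * (13 - 12) - 8 = 0

P + Q = (12, 0)


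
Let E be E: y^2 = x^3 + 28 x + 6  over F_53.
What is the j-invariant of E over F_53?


Delta = -16(4 a^3 + 27 b^2) mod 53 = 26
-1728 * (4 a)^3 = -1728 * (4*28)^3 mod 53 = 31
j = 31 * 26^(-1) mod 53 = 44

j = 44 (mod 53)


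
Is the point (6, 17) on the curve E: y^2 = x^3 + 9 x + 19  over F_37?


Check whether y^2 = x^3 + 9 x + 19 (mod 37) for (x, y) = (6, 17).
LHS: y^2 = 17^2 mod 37 = 30
RHS: x^3 + 9 x + 19 = 6^3 + 9*6 + 19 mod 37 = 30
LHS = RHS

Yes, on the curve


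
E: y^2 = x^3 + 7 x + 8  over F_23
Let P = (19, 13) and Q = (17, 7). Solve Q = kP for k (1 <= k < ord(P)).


Enumerate multiples of P until we hit Q = (17, 7):
  1P = (19, 13)
  2P = (17, 16)
  3P = (18, 20)
  4P = (12, 7)
  5P = (4, 13)
  6P = (0, 10)
  7P = (6, 6)
  8P = (7, 20)
  9P = (9, 8)
  10P = (1, 19)
  11P = (21, 3)
  12P = (8, 1)
  13P = (20, 11)
  14P = (11, 17)
  15P = (22, 0)
  16P = (11, 6)
  17P = (20, 12)
  18P = (8, 22)
  19P = (21, 20)
  20P = (1, 4)
  21P = (9, 15)
  22P = (7, 3)
  23P = (6, 17)
  24P = (0, 13)
  25P = (4, 10)
  26P = (12, 16)
  27P = (18, 3)
  28P = (17, 7)
Match found at i = 28.

k = 28


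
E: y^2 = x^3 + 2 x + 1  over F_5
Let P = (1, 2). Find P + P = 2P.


Doubling: s = (3 x1^2 + a) / (2 y1)
s = (3*1^2 + 2) / (2*2) mod 5 = 0
x3 = s^2 - 2 x1 mod 5 = 0^2 - 2*1 = 3
y3 = s (x1 - x3) - y1 mod 5 = 0 * (1 - 3) - 2 = 3

2P = (3, 3)


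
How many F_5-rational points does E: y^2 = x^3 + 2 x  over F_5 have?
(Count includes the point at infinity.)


For each x in F_5, count y with y^2 = x^3 + 2 x + 0 mod 5:
  x = 0: RHS = 0, y in [0]  -> 1 point(s)
Affine points: 1. Add the point at infinity: total = 2.

#E(F_5) = 2


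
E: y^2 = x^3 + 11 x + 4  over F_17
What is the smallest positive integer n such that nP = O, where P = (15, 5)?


Compute successive multiples of P until we hit O:
  1P = (15, 5)
  2P = (3, 9)
  3P = (1, 13)
  4P = (10, 14)
  5P = (0, 2)
  6P = (0, 15)
  7P = (10, 3)
  8P = (1, 4)
  ... (continuing to 11P)
  11P = O

ord(P) = 11


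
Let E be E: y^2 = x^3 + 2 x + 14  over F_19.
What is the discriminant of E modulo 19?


4 a^3 + 27 b^2 = 4*2^3 + 27*14^2 = 32 + 5292 = 5324
Delta = -16 * (5324) = -85184
Delta mod 19 = 12

Delta = 12 (mod 19)


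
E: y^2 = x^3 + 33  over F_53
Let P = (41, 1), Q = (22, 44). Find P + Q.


P != Q, so use the chord formula.
s = (y2 - y1) / (x2 - x1) = (43) / (34) mod 53 = 34
x3 = s^2 - x1 - x2 mod 53 = 34^2 - 41 - 22 = 33
y3 = s (x1 - x3) - y1 mod 53 = 34 * (41 - 33) - 1 = 6

P + Q = (33, 6)


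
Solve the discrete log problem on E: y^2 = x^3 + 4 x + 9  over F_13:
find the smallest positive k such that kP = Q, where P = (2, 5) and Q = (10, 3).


Enumerate multiples of P until we hit Q = (10, 3):
  1P = (2, 5)
  2P = (10, 3)
Match found at i = 2.

k = 2


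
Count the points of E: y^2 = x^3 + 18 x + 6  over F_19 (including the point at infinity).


For each x in F_19, count y with y^2 = x^3 + 18 x + 6 mod 19:
  x = 0: RHS = 6, y in [5, 14]  -> 2 point(s)
  x = 1: RHS = 6, y in [5, 14]  -> 2 point(s)
  x = 3: RHS = 11, y in [7, 12]  -> 2 point(s)
  x = 4: RHS = 9, y in [3, 16]  -> 2 point(s)
  x = 6: RHS = 7, y in [8, 11]  -> 2 point(s)
  x = 7: RHS = 0, y in [0]  -> 1 point(s)
  x = 8: RHS = 16, y in [4, 15]  -> 2 point(s)
  x = 9: RHS = 4, y in [2, 17]  -> 2 point(s)
  x = 13: RHS = 5, y in [9, 10]  -> 2 point(s)
  x = 14: RHS = 0, y in [0]  -> 1 point(s)
  x = 16: RHS = 1, y in [1, 18]  -> 2 point(s)
  x = 17: RHS = 0, y in [0]  -> 1 point(s)
  x = 18: RHS = 6, y in [5, 14]  -> 2 point(s)
Affine points: 23. Add the point at infinity: total = 24.

#E(F_19) = 24


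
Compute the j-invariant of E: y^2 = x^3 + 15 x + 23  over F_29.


Delta = -16(4 a^3 + 27 b^2) mod 29 = 13
-1728 * (4 a)^3 = -1728 * (4*15)^3 mod 29 = 9
j = 9 * 13^(-1) mod 29 = 23

j = 23 (mod 29)


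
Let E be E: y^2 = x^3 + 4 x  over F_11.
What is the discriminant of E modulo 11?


4 a^3 + 27 b^2 = 4*4^3 + 27*0^2 = 256 + 0 = 256
Delta = -16 * (256) = -4096
Delta mod 11 = 7

Delta = 7 (mod 11)


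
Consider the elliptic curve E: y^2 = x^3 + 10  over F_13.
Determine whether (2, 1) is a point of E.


Check whether y^2 = x^3 + 0 x + 10 (mod 13) for (x, y) = (2, 1).
LHS: y^2 = 1^2 mod 13 = 1
RHS: x^3 + 0 x + 10 = 2^3 + 0*2 + 10 mod 13 = 5
LHS != RHS

No, not on the curve


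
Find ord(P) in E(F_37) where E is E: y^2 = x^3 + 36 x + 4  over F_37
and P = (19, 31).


Compute successive multiples of P until we hit O:
  1P = (19, 31)
  2P = (25, 29)
  3P = (26, 33)
  4P = (17, 33)
  5P = (2, 26)
  6P = (23, 7)
  7P = (31, 4)
  8P = (36, 35)
  ... (continuing to 43P)
  43P = O

ord(P) = 43


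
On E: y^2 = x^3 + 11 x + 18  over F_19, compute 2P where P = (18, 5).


Doubling: s = (3 x1^2 + a) / (2 y1)
s = (3*18^2 + 11) / (2*5) mod 19 = 9
x3 = s^2 - 2 x1 mod 19 = 9^2 - 2*18 = 7
y3 = s (x1 - x3) - y1 mod 19 = 9 * (18 - 7) - 5 = 18

2P = (7, 18)


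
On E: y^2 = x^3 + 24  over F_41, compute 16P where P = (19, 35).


k = 16 = 10000_2 (binary, LSB first: 00001)
Double-and-add from P = (19, 35):
  bit 0 = 0: acc unchanged = O
  bit 1 = 0: acc unchanged = O
  bit 2 = 0: acc unchanged = O
  bit 3 = 0: acc unchanged = O
  bit 4 = 1: acc = O + (30, 13) = (30, 13)

16P = (30, 13)


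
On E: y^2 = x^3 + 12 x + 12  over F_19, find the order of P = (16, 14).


Compute successive multiples of P until we hit O:
  1P = (16, 14)
  2P = (10, 12)
  3P = (10, 7)
  4P = (16, 5)
  5P = O

ord(P) = 5


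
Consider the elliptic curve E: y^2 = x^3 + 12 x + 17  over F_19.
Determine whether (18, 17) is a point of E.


Check whether y^2 = x^3 + 12 x + 17 (mod 19) for (x, y) = (18, 17).
LHS: y^2 = 17^2 mod 19 = 4
RHS: x^3 + 12 x + 17 = 18^3 + 12*18 + 17 mod 19 = 4
LHS = RHS

Yes, on the curve


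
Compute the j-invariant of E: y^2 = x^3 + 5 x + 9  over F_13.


Delta = -16(4 a^3 + 27 b^2) mod 13 = 12
-1728 * (4 a)^3 = -1728 * (4*5)^3 mod 13 = 5
j = 5 * 12^(-1) mod 13 = 8

j = 8 (mod 13)


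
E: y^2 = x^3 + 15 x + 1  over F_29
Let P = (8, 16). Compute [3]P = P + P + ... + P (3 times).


k = 3 = 11_2 (binary, LSB first: 11)
Double-and-add from P = (8, 16):
  bit 0 = 1: acc = O + (8, 16) = (8, 16)
  bit 1 = 1: acc = (8, 16) + (18, 19) = (26, 25)

3P = (26, 25)


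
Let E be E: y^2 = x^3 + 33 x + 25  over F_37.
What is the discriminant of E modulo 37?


4 a^3 + 27 b^2 = 4*33^3 + 27*25^2 = 143748 + 16875 = 160623
Delta = -16 * (160623) = -2569968
Delta mod 37 = 15

Delta = 15 (mod 37)


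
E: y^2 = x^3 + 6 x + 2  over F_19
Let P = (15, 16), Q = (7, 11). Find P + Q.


P != Q, so use the chord formula.
s = (y2 - y1) / (x2 - x1) = (14) / (11) mod 19 = 3
x3 = s^2 - x1 - x2 mod 19 = 3^2 - 15 - 7 = 6
y3 = s (x1 - x3) - y1 mod 19 = 3 * (15 - 6) - 16 = 11

P + Q = (6, 11)


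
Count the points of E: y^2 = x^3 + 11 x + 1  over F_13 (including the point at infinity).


For each x in F_13, count y with y^2 = x^3 + 11 x + 1 mod 13:
  x = 0: RHS = 1, y in [1, 12]  -> 2 point(s)
  x = 1: RHS = 0, y in [0]  -> 1 point(s)
  x = 3: RHS = 9, y in [3, 10]  -> 2 point(s)
  x = 5: RHS = 12, y in [5, 8]  -> 2 point(s)
  x = 6: RHS = 10, y in [6, 7]  -> 2 point(s)
  x = 8: RHS = 3, y in [4, 9]  -> 2 point(s)
  x = 9: RHS = 10, y in [6, 7]  -> 2 point(s)
  x = 11: RHS = 10, y in [6, 7]  -> 2 point(s)
Affine points: 15. Add the point at infinity: total = 16.

#E(F_13) = 16


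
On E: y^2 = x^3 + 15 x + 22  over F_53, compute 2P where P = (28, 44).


Doubling: s = (3 x1^2 + a) / (2 y1)
s = (3*28^2 + 15) / (2*44) mod 53 = 1
x3 = s^2 - 2 x1 mod 53 = 1^2 - 2*28 = 51
y3 = s (x1 - x3) - y1 mod 53 = 1 * (28 - 51) - 44 = 39

2P = (51, 39)


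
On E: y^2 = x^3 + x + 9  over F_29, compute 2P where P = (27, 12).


Doubling: s = (3 x1^2 + a) / (2 y1)
s = (3*27^2 + 1) / (2*12) mod 29 = 9
x3 = s^2 - 2 x1 mod 29 = 9^2 - 2*27 = 27
y3 = s (x1 - x3) - y1 mod 29 = 9 * (27 - 27) - 12 = 17

2P = (27, 17)


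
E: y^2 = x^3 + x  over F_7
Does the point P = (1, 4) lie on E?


Check whether y^2 = x^3 + 1 x + 0 (mod 7) for (x, y) = (1, 4).
LHS: y^2 = 4^2 mod 7 = 2
RHS: x^3 + 1 x + 0 = 1^3 + 1*1 + 0 mod 7 = 2
LHS = RHS

Yes, on the curve


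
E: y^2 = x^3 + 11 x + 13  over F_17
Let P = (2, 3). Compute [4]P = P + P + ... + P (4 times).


k = 4 = 100_2 (binary, LSB first: 001)
Double-and-add from P = (2, 3):
  bit 0 = 0: acc unchanged = O
  bit 1 = 0: acc unchanged = O
  bit 2 = 1: acc = O + (7, 5) = (7, 5)

4P = (7, 5)


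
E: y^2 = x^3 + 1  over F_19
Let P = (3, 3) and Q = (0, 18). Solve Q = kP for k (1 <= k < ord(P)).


Enumerate multiples of P until we hit Q = (0, 18):
  1P = (3, 3)
  2P = (0, 1)
  3P = (8, 0)
  4P = (0, 18)
Match found at i = 4.

k = 4


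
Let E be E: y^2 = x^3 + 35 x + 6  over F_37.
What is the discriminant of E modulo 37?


4 a^3 + 27 b^2 = 4*35^3 + 27*6^2 = 171500 + 972 = 172472
Delta = -16 * (172472) = -2759552
Delta mod 37 = 19

Delta = 19 (mod 37)


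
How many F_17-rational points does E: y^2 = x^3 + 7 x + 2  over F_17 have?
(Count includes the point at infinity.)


For each x in F_17, count y with y^2 = x^3 + 7 x + 2 mod 17:
  x = 0: RHS = 2, y in [6, 11]  -> 2 point(s)
  x = 3: RHS = 16, y in [4, 13]  -> 2 point(s)
  x = 4: RHS = 9, y in [3, 14]  -> 2 point(s)
  x = 5: RHS = 9, y in [3, 14]  -> 2 point(s)
  x = 8: RHS = 9, y in [3, 14]  -> 2 point(s)
  x = 10: RHS = 1, y in [1, 16]  -> 2 point(s)
  x = 11: RHS = 16, y in [4, 13]  -> 2 point(s)
Affine points: 14. Add the point at infinity: total = 15.

#E(F_17) = 15


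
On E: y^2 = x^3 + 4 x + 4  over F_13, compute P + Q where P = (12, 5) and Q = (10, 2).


P != Q, so use the chord formula.
s = (y2 - y1) / (x2 - x1) = (10) / (11) mod 13 = 8
x3 = s^2 - x1 - x2 mod 13 = 8^2 - 12 - 10 = 3
y3 = s (x1 - x3) - y1 mod 13 = 8 * (12 - 3) - 5 = 2

P + Q = (3, 2)


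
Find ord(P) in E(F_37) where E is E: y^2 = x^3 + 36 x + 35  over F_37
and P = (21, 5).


Compute successive multiples of P until we hit O:
  1P = (21, 5)
  2P = (33, 7)
  3P = (19, 20)
  4P = (7, 1)
  5P = (34, 23)
  6P = (8, 13)
  7P = (4, 13)
  8P = (24, 16)
  ... (continuing to 47P)
  47P = O

ord(P) = 47


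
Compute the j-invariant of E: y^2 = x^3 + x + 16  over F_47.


Delta = -16(4 a^3 + 27 b^2) mod 47 = 29
-1728 * (4 a)^3 = -1728 * (4*1)^3 mod 47 = 46
j = 46 * 29^(-1) mod 47 = 34

j = 34 (mod 47)


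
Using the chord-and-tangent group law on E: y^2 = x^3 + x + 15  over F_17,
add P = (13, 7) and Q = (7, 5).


P != Q, so use the chord formula.
s = (y2 - y1) / (x2 - x1) = (15) / (11) mod 17 = 6
x3 = s^2 - x1 - x2 mod 17 = 6^2 - 13 - 7 = 16
y3 = s (x1 - x3) - y1 mod 17 = 6 * (13 - 16) - 7 = 9

P + Q = (16, 9)


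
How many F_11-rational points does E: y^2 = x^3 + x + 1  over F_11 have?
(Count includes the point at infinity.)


For each x in F_11, count y with y^2 = x^3 + 1 x + 1 mod 11:
  x = 0: RHS = 1, y in [1, 10]  -> 2 point(s)
  x = 1: RHS = 3, y in [5, 6]  -> 2 point(s)
  x = 2: RHS = 0, y in [0]  -> 1 point(s)
  x = 3: RHS = 9, y in [3, 8]  -> 2 point(s)
  x = 4: RHS = 3, y in [5, 6]  -> 2 point(s)
  x = 6: RHS = 3, y in [5, 6]  -> 2 point(s)
  x = 8: RHS = 4, y in [2, 9]  -> 2 point(s)
Affine points: 13. Add the point at infinity: total = 14.

#E(F_11) = 14


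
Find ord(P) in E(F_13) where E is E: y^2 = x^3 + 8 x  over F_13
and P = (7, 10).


Compute successive multiples of P until we hit O:
  1P = (7, 10)
  2P = (3, 8)
  3P = (0, 0)
  4P = (3, 5)
  5P = (7, 3)
  6P = O

ord(P) = 6


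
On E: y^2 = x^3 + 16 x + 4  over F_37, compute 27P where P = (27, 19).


k = 27 = 11011_2 (binary, LSB first: 11011)
Double-and-add from P = (27, 19):
  bit 0 = 1: acc = O + (27, 19) = (27, 19)
  bit 1 = 1: acc = (27, 19) + (13, 2) = (30, 17)
  bit 2 = 0: acc unchanged = (30, 17)
  bit 3 = 1: acc = (30, 17) + (23, 25) = (14, 7)
  bit 4 = 1: acc = (14, 7) + (19, 10) = (31, 5)

27P = (31, 5)


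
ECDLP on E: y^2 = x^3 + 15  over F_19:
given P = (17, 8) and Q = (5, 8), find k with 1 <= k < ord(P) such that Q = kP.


Enumerate multiples of P until we hit Q = (5, 8):
  1P = (17, 8)
  2P = (1, 4)
  3P = (7, 4)
  4P = (2, 17)
  5P = (11, 15)
  6P = (14, 17)
  7P = (16, 8)
  8P = (5, 11)
  9P = (3, 17)
  10P = (3, 2)
  11P = (5, 8)
Match found at i = 11.

k = 11


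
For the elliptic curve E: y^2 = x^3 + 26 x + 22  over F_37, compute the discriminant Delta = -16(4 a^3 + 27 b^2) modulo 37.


4 a^3 + 27 b^2 = 4*26^3 + 27*22^2 = 70304 + 13068 = 83372
Delta = -16 * (83372) = -1333952
Delta mod 37 = 9

Delta = 9 (mod 37)


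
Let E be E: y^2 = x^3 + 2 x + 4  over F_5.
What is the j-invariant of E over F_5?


Delta = -16(4 a^3 + 27 b^2) mod 5 = 1
-1728 * (4 a)^3 = -1728 * (4*2)^3 mod 5 = 4
j = 4 * 1^(-1) mod 5 = 4

j = 4 (mod 5)


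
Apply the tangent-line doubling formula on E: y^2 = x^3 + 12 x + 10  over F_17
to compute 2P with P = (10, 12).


Doubling: s = (3 x1^2 + a) / (2 y1)
s = (3*10^2 + 12) / (2*12) mod 17 = 13
x3 = s^2 - 2 x1 mod 17 = 13^2 - 2*10 = 13
y3 = s (x1 - x3) - y1 mod 17 = 13 * (10 - 13) - 12 = 0

2P = (13, 0)


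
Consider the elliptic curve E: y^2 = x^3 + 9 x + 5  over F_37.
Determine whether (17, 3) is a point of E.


Check whether y^2 = x^3 + 9 x + 5 (mod 37) for (x, y) = (17, 3).
LHS: y^2 = 3^2 mod 37 = 9
RHS: x^3 + 9 x + 5 = 17^3 + 9*17 + 5 mod 37 = 2
LHS != RHS

No, not on the curve


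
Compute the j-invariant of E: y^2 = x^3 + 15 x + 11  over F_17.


Delta = -16(4 a^3 + 27 b^2) mod 17 = 5
-1728 * (4 a)^3 = -1728 * (4*15)^3 mod 17 = 5
j = 5 * 5^(-1) mod 17 = 1

j = 1 (mod 17)


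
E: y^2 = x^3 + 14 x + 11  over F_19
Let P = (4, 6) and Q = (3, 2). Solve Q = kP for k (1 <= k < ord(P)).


Enumerate multiples of P until we hit Q = (3, 2):
  1P = (4, 6)
  2P = (15, 10)
  3P = (5, 4)
  4P = (14, 14)
  5P = (10, 12)
  6P = (6, 11)
  7P = (1, 11)
  8P = (2, 16)
  9P = (0, 12)
  10P = (3, 2)
Match found at i = 10.

k = 10


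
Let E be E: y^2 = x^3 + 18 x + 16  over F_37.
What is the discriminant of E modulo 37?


4 a^3 + 27 b^2 = 4*18^3 + 27*16^2 = 23328 + 6912 = 30240
Delta = -16 * (30240) = -483840
Delta mod 37 = 9

Delta = 9 (mod 37)


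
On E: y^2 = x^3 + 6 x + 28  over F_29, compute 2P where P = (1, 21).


Doubling: s = (3 x1^2 + a) / (2 y1)
s = (3*1^2 + 6) / (2*21) mod 29 = 23
x3 = s^2 - 2 x1 mod 29 = 23^2 - 2*1 = 5
y3 = s (x1 - x3) - y1 mod 29 = 23 * (1 - 5) - 21 = 3

2P = (5, 3)


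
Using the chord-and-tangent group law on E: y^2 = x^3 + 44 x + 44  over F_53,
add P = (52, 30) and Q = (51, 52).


P != Q, so use the chord formula.
s = (y2 - y1) / (x2 - x1) = (22) / (52) mod 53 = 31
x3 = s^2 - x1 - x2 mod 53 = 31^2 - 52 - 51 = 10
y3 = s (x1 - x3) - y1 mod 53 = 31 * (52 - 10) - 30 = 0

P + Q = (10, 0)


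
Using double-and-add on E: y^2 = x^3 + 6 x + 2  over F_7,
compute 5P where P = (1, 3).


k = 5 = 101_2 (binary, LSB first: 101)
Double-and-add from P = (1, 3):
  bit 0 = 1: acc = O + (1, 3) = (1, 3)
  bit 1 = 0: acc unchanged = (1, 3)
  bit 2 = 1: acc = (1, 3) + (0, 4) = (0, 3)

5P = (0, 3)


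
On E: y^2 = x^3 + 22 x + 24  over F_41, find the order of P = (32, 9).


Compute successive multiples of P until we hit O:
  1P = (32, 9)
  2P = (20, 31)
  3P = (14, 40)
  4P = (11, 30)
  5P = (40, 40)
  6P = (9, 34)
  7P = (18, 15)
  8P = (28, 1)
  ... (continuing to 34P)
  34P = O

ord(P) = 34


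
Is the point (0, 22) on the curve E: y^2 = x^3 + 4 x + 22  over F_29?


Check whether y^2 = x^3 + 4 x + 22 (mod 29) for (x, y) = (0, 22).
LHS: y^2 = 22^2 mod 29 = 20
RHS: x^3 + 4 x + 22 = 0^3 + 4*0 + 22 mod 29 = 22
LHS != RHS

No, not on the curve


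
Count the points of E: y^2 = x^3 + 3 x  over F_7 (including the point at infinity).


For each x in F_7, count y with y^2 = x^3 + 3 x + 0 mod 7:
  x = 0: RHS = 0, y in [0]  -> 1 point(s)
  x = 1: RHS = 4, y in [2, 5]  -> 2 point(s)
  x = 2: RHS = 0, y in [0]  -> 1 point(s)
  x = 3: RHS = 1, y in [1, 6]  -> 2 point(s)
  x = 5: RHS = 0, y in [0]  -> 1 point(s)
Affine points: 7. Add the point at infinity: total = 8.

#E(F_7) = 8


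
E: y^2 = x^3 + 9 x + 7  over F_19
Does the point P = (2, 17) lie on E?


Check whether y^2 = x^3 + 9 x + 7 (mod 19) for (x, y) = (2, 17).
LHS: y^2 = 17^2 mod 19 = 4
RHS: x^3 + 9 x + 7 = 2^3 + 9*2 + 7 mod 19 = 14
LHS != RHS

No, not on the curve


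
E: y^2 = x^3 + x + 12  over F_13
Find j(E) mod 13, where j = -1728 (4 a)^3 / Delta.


Delta = -16(4 a^3 + 27 b^2) mod 13 = 11
-1728 * (4 a)^3 = -1728 * (4*1)^3 mod 13 = 12
j = 12 * 11^(-1) mod 13 = 7

j = 7 (mod 13)


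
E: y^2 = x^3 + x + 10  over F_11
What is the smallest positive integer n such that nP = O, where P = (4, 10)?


Compute successive multiples of P until we hit O:
  1P = (4, 10)
  2P = (1, 10)
  3P = (6, 1)
  4P = (2, 3)
  5P = (9, 0)
  6P = (2, 8)
  7P = (6, 10)
  8P = (1, 1)
  ... (continuing to 10P)
  10P = O

ord(P) = 10


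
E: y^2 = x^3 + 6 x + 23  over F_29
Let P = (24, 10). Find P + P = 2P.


Doubling: s = (3 x1^2 + a) / (2 y1)
s = (3*24^2 + 6) / (2*10) mod 29 = 20
x3 = s^2 - 2 x1 mod 29 = 20^2 - 2*24 = 4
y3 = s (x1 - x3) - y1 mod 29 = 20 * (24 - 4) - 10 = 13

2P = (4, 13)


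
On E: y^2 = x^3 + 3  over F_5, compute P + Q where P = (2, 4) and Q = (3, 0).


P != Q, so use the chord formula.
s = (y2 - y1) / (x2 - x1) = (1) / (1) mod 5 = 1
x3 = s^2 - x1 - x2 mod 5 = 1^2 - 2 - 3 = 1
y3 = s (x1 - x3) - y1 mod 5 = 1 * (2 - 1) - 4 = 2

P + Q = (1, 2)


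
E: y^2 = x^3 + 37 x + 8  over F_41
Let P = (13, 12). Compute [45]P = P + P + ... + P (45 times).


k = 45 = 101101_2 (binary, LSB first: 101101)
Double-and-add from P = (13, 12):
  bit 0 = 1: acc = O + (13, 12) = (13, 12)
  bit 1 = 0: acc unchanged = (13, 12)
  bit 2 = 1: acc = (13, 12) + (31, 27) = (33, 26)
  bit 3 = 1: acc = (33, 26) + (28, 35) = (39, 34)
  bit 4 = 0: acc unchanged = (39, 34)
  bit 5 = 1: acc = (39, 34) + (2, 34) = (0, 7)

45P = (0, 7)


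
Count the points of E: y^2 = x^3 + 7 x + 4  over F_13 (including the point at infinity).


For each x in F_13, count y with y^2 = x^3 + 7 x + 4 mod 13:
  x = 0: RHS = 4, y in [2, 11]  -> 2 point(s)
  x = 1: RHS = 12, y in [5, 8]  -> 2 point(s)
  x = 2: RHS = 0, y in [0]  -> 1 point(s)
  x = 3: RHS = 0, y in [0]  -> 1 point(s)
  x = 8: RHS = 0, y in [0]  -> 1 point(s)
  x = 9: RHS = 3, y in [4, 9]  -> 2 point(s)
  x = 12: RHS = 9, y in [3, 10]  -> 2 point(s)
Affine points: 11. Add the point at infinity: total = 12.

#E(F_13) = 12


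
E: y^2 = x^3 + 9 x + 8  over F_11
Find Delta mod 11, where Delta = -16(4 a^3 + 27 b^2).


4 a^3 + 27 b^2 = 4*9^3 + 27*8^2 = 2916 + 1728 = 4644
Delta = -16 * (4644) = -74304
Delta mod 11 = 1

Delta = 1 (mod 11)


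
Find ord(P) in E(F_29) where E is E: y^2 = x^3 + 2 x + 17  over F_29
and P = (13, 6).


Compute successive multiples of P until we hit O:
  1P = (13, 6)
  2P = (8, 20)
  3P = (17, 11)
  4P = (6, 10)
  5P = (5, 6)
  6P = (11, 23)
  7P = (12, 0)
  8P = (11, 6)
  ... (continuing to 14P)
  14P = O

ord(P) = 14


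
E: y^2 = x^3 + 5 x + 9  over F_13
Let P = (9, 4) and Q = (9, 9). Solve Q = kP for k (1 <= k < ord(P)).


Enumerate multiples of P until we hit Q = (9, 9):
  1P = (9, 4)
  2P = (7, 6)
  3P = (11, 11)
  4P = (2, 1)
  5P = (12, 4)
  6P = (5, 9)
  7P = (3, 8)
  8P = (0, 3)
  9P = (0, 10)
  10P = (3, 5)
  11P = (5, 4)
  12P = (12, 9)
  13P = (2, 12)
  14P = (11, 2)
  15P = (7, 7)
  16P = (9, 9)
Match found at i = 16.

k = 16


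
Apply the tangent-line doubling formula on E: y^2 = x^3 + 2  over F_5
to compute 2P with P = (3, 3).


Doubling: s = (3 x1^2 + a) / (2 y1)
s = (3*3^2 + 0) / (2*3) mod 5 = 2
x3 = s^2 - 2 x1 mod 5 = 2^2 - 2*3 = 3
y3 = s (x1 - x3) - y1 mod 5 = 2 * (3 - 3) - 3 = 2

2P = (3, 2)


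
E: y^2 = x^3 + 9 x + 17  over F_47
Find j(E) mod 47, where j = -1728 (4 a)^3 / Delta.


Delta = -16(4 a^3 + 27 b^2) mod 47 = 46
-1728 * (4 a)^3 = -1728 * (4*9)^3 mod 47 = 23
j = 23 * 46^(-1) mod 47 = 24

j = 24 (mod 47)


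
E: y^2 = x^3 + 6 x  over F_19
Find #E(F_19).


For each x in F_19, count y with y^2 = x^3 + 6 x + 0 mod 19:
  x = 0: RHS = 0, y in [0]  -> 1 point(s)
  x = 1: RHS = 7, y in [8, 11]  -> 2 point(s)
  x = 2: RHS = 1, y in [1, 18]  -> 2 point(s)
  x = 3: RHS = 7, y in [8, 11]  -> 2 point(s)
  x = 6: RHS = 5, y in [9, 10]  -> 2 point(s)
  x = 7: RHS = 5, y in [9, 10]  -> 2 point(s)
  x = 8: RHS = 9, y in [3, 16]  -> 2 point(s)
  x = 9: RHS = 4, y in [2, 17]  -> 2 point(s)
  x = 14: RHS = 16, y in [4, 15]  -> 2 point(s)
  x = 15: RHS = 7, y in [8, 11]  -> 2 point(s)
Affine points: 19. Add the point at infinity: total = 20.

#E(F_19) = 20


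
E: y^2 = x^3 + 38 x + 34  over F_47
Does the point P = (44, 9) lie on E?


Check whether y^2 = x^3 + 38 x + 34 (mod 47) for (x, y) = (44, 9).
LHS: y^2 = 9^2 mod 47 = 34
RHS: x^3 + 38 x + 34 = 44^3 + 38*44 + 34 mod 47 = 34
LHS = RHS

Yes, on the curve


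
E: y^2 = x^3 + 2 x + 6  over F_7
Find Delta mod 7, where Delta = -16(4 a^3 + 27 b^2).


4 a^3 + 27 b^2 = 4*2^3 + 27*6^2 = 32 + 972 = 1004
Delta = -16 * (1004) = -16064
Delta mod 7 = 1

Delta = 1 (mod 7)
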